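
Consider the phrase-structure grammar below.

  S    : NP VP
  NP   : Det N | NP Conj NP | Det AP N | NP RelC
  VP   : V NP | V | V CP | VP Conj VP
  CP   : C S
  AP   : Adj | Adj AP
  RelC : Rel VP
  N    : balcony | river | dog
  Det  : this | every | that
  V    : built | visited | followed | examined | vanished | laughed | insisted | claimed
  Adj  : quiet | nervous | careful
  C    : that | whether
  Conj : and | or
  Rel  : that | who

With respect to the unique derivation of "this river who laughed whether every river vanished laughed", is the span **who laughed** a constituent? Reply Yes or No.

[S [NP [NP [Det this] [N river]] [RelC [Rel who] [VP [V laughed] [CP [C whether] [S [NP [Det every] [N river]] [VP [V vanished]]]]]]] [VP [V laughed]]]
The smallest constituent containing 'who laughed' is the RelC spanning 'who laughed whether every river vanished'; no single node in the tree dominates exactly the given words.

No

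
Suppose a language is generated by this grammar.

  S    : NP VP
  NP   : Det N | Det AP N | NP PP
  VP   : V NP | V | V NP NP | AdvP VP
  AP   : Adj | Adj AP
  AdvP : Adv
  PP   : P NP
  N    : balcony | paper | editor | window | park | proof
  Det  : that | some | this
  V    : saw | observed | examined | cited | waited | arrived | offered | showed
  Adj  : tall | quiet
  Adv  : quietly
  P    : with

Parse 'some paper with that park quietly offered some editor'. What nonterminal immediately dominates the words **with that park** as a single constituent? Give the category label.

PP

[S [NP [NP [Det some] [N paper]] [PP [P with] [NP [Det that] [N park]]]] [VP [AdvP [Adv quietly]] [VP [V offered] [NP [Det some] [N editor]]]]]
The span 'with that park' is the PP node built by PP → P NP.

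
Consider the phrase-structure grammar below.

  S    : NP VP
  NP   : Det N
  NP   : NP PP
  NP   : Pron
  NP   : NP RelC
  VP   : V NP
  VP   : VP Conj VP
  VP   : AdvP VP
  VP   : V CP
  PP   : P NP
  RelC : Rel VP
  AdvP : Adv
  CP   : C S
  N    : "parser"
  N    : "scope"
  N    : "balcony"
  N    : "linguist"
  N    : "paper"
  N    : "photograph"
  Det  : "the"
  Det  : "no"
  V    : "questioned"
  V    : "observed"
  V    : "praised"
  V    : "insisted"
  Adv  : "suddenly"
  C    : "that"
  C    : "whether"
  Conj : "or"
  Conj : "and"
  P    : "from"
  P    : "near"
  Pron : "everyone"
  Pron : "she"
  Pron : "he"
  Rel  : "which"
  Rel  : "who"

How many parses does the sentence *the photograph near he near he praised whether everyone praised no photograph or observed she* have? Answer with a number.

4

Two of the 4 distinct bracketings:
[S [NP [NP [Det the] [N photograph]] [PP [P near] [NP [NP [Pron he]] [PP [P near] [NP [Pron he]]]]]] [VP [VP [V praised] [CP [C whether] [S [NP [Pron everyone]] [VP [V praised] [NP [Det no] [N photograph]]]]]] [Conj or] [VP [V observed] [NP [Pron she]]]]]
[S [NP [NP [Det the] [N photograph]] [PP [P near] [NP [NP [Pron he]] [PP [P near] [NP [Pron he]]]]]] [VP [V praised] [CP [C whether] [S [NP [Pron everyone]] [VP [VP [V praised] [NP [Det no] [N photograph]]] [Conj or] [VP [V observed] [NP [Pron she]]]]]]]]
The trees differ in how a recursive rule is bracketed over the same span.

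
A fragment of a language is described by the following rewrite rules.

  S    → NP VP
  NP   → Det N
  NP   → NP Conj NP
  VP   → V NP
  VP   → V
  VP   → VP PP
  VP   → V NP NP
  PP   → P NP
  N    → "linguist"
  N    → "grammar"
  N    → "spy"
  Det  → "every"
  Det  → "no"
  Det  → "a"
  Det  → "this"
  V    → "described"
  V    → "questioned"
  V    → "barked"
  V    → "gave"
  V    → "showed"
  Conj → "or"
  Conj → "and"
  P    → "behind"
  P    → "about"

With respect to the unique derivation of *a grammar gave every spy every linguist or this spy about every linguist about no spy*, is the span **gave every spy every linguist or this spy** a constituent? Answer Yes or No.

[S [NP [Det a] [N grammar]] [VP [VP [VP [V gave] [NP [Det every] [N spy]] [NP [NP [Det every] [N linguist]] [Conj or] [NP [Det this] [N spy]]]] [PP [P about] [NP [Det every] [N linguist]]]] [PP [P about] [NP [Det no] [N spy]]]]]
The words 'gave every spy every linguist or this spy' are exhaustively dominated by a single VP node (built by VP → V NP NP), so they form a constituent.

Yes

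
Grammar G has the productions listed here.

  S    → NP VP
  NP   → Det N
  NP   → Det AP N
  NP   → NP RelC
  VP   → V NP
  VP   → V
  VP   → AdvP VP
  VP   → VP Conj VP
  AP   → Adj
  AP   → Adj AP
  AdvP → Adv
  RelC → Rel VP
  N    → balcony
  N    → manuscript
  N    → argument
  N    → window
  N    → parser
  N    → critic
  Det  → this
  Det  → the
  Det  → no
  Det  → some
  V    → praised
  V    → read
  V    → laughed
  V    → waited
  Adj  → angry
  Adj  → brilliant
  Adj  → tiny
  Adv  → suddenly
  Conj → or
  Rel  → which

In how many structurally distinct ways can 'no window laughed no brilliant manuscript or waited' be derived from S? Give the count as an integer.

[S [NP [Det no] [N window]] [VP [VP [V laughed] [NP [Det no] [AP [Adj brilliant]] [N manuscript]]] [Conj or] [VP [V waited]]]]
No rule offers an alternative attachment or grouping for any span, so this is the only derivation.

1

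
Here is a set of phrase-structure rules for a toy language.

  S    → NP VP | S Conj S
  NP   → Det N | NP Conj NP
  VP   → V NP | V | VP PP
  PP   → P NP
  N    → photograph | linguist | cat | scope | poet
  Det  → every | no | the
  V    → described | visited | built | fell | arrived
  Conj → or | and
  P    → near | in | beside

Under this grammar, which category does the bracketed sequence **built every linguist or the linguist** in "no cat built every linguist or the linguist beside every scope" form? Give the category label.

VP

S
  NP
    Det: no
    N: cat
  VP
    VP
      V: built
      NP
        NP
          Det: every
          N: linguist
        Conj: or
        NP
          Det: the
          N: linguist
    PP
      P: beside
      NP
        Det: every
        N: scope
The span 'built every linguist or the linguist' is the VP node built by VP → V NP.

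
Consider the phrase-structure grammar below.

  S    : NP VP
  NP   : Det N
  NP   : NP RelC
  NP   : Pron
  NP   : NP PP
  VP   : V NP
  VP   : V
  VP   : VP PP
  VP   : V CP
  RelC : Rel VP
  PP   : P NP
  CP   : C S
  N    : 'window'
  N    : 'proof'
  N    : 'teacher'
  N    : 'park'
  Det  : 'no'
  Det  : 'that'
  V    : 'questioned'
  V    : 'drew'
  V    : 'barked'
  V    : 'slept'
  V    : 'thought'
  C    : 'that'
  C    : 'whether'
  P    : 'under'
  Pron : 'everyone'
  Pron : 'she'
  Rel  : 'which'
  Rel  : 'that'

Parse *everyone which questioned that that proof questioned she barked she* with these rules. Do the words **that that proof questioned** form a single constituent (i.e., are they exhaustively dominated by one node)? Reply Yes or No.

No

[S [NP [NP [Pron everyone]] [RelC [Rel which] [VP [V questioned] [CP [C that] [S [NP [Det that] [N proof]] [VP [V questioned] [NP [Pron she]]]]]]]] [VP [V barked] [NP [Pron she]]]]
The smallest constituent containing 'that that proof questioned' is the CP spanning 'that that proof questioned she'; no single node in the tree dominates exactly the given words.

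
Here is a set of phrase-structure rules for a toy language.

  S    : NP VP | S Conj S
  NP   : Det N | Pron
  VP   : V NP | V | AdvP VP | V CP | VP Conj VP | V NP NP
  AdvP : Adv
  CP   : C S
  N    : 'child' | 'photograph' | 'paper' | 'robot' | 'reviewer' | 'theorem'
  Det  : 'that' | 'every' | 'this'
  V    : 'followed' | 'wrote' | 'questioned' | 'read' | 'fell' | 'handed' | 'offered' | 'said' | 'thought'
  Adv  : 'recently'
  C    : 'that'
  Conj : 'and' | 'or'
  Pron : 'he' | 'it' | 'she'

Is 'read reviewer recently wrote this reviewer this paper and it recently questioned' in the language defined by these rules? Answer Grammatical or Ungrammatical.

Ungrammatical

A V word can never sit immediately before an N word in any string this grammar generates, so the substring 'read reviewer' rules out a derivation.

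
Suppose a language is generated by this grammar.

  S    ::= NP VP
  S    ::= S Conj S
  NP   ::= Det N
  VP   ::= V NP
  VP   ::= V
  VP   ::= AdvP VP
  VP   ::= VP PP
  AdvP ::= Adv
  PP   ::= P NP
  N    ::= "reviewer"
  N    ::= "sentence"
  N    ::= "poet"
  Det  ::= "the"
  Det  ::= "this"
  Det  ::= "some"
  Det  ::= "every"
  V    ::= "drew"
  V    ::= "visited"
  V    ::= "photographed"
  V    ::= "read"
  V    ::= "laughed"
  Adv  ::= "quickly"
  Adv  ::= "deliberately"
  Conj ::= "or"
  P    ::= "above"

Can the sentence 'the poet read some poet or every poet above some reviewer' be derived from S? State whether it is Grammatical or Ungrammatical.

Ungrammatical

For S → NP VP, the only prefix that parses as NP is 'the poet', but the remainder 'read some poet or every poet above some reviewer' is not a VP under these rules. The alternative S rule S → S Conj S likewise has no satisfying split.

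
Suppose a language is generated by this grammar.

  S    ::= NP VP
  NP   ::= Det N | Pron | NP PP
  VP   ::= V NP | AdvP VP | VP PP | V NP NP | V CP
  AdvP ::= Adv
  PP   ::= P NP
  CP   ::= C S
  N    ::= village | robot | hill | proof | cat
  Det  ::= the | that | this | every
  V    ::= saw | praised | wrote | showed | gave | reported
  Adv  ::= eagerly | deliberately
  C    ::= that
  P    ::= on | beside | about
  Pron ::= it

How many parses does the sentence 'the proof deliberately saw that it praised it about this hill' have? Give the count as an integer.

Two of the 4 distinct bracketings:
[S [NP [Det the] [N proof]] [VP [AdvP [Adv deliberately]] [VP [VP [V saw] [CP [C that] [S [NP [Pron it]] [VP [V praised] [NP [Pron it]]]]]] [PP [P about] [NP [Det this] [N hill]]]]]]
[S [NP [Det the] [N proof]] [VP [AdvP [Adv deliberately]] [VP [V saw] [CP [C that] [S [NP [Pron it]] [VP [V praised] [NP [NP [Pron it]] [PP [P about] [NP [Det this] [N hill]]]]]]]]]]
The difference turns on whether NP → NP PP is used at the relevant span, versus an alternative expansion of NP.

4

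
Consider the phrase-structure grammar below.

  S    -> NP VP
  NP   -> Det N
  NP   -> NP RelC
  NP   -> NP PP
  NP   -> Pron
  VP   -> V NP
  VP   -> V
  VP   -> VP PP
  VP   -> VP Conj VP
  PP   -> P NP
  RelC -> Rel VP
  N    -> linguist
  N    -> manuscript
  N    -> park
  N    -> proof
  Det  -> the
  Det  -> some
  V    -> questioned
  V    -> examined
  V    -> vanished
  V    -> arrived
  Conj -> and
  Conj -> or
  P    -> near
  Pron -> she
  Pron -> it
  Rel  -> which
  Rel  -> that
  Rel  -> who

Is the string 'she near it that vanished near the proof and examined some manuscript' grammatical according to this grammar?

For S → NP VP, every NP-prefix leaves a non-VP remainder: after 'she' the remainder is not a VP; after 'she near it' the remainder is not a VP; after 'she near it that vanished' the remainder is not a VP (and 2 more).

Ungrammatical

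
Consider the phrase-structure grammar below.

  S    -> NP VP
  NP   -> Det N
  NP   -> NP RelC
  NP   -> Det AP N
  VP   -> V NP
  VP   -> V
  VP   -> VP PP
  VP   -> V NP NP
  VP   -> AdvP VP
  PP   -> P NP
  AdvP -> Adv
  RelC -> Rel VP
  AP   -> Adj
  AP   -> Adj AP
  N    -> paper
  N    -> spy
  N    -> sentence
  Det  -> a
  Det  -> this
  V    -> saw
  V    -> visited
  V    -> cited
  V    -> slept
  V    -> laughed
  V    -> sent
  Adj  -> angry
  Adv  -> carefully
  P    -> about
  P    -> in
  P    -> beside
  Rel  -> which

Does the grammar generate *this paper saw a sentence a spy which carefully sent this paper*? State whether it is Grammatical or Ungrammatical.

[S [NP [Det this] [N paper]] [VP [V saw] [NP [Det a] [N sentence]] [NP [NP [Det a] [N spy]] [RelC [Rel which] [VP [AdvP [Adv carefully]] [VP [V sent] [NP [Det this] [N paper]]]]]]]]
Every word is introduced by a lexical rule and the phrasal rules combine the resulting categories into a single S.

Grammatical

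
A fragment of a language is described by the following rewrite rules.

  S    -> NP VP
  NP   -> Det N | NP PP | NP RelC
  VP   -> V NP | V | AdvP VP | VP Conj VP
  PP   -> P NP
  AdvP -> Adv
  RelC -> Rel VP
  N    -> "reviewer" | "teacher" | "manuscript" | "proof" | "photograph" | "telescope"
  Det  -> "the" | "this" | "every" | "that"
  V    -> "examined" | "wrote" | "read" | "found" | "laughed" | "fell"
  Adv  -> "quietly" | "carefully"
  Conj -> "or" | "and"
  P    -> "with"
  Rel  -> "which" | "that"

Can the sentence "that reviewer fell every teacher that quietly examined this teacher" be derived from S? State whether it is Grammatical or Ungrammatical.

Grammatical

[S [NP [Det that] [N reviewer]] [VP [V fell] [NP [NP [Det every] [N teacher]] [RelC [Rel that] [VP [AdvP [Adv quietly]] [VP [V examined] [NP [Det this] [N teacher]]]]]]]]
Each bracket corresponds to one application of a listed rule, so the string is derivable from S.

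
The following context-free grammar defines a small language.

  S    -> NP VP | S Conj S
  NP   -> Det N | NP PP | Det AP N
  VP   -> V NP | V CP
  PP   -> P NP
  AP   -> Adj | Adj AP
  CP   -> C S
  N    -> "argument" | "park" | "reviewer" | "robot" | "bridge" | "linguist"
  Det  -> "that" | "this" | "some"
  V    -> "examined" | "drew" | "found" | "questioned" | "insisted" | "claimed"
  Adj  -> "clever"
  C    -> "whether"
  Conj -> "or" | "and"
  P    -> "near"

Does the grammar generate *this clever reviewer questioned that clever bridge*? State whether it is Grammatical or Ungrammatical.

S
  NP
    Det: this
    AP
      Adj: clever
    N: reviewer
  VP
    V: questioned
    NP
      Det: that
      AP
        Adj: clever
      N: bridge
The bracketing above is licensed at every node by one of the given productions, with S at the root.

Grammatical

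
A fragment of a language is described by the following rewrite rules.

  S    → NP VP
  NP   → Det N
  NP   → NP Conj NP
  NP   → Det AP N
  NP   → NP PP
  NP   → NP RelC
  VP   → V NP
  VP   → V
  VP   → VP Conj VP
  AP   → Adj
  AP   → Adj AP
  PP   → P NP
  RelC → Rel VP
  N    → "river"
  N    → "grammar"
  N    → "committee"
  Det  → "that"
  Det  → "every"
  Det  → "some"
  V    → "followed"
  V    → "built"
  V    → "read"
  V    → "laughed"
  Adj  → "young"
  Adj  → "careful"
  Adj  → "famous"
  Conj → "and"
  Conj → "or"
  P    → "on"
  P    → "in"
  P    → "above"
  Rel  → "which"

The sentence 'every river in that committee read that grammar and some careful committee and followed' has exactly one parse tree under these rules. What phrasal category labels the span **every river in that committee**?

[S [NP [NP [Det every] [N river]] [PP [P in] [NP [Det that] [N committee]]]] [VP [VP [V read] [NP [NP [Det that] [N grammar]] [Conj and] [NP [Det some] [AP [Adj careful]] [N committee]]]] [Conj and] [VP [V followed]]]]
The span 'every river in that committee' is the NP node built by NP → NP PP.

NP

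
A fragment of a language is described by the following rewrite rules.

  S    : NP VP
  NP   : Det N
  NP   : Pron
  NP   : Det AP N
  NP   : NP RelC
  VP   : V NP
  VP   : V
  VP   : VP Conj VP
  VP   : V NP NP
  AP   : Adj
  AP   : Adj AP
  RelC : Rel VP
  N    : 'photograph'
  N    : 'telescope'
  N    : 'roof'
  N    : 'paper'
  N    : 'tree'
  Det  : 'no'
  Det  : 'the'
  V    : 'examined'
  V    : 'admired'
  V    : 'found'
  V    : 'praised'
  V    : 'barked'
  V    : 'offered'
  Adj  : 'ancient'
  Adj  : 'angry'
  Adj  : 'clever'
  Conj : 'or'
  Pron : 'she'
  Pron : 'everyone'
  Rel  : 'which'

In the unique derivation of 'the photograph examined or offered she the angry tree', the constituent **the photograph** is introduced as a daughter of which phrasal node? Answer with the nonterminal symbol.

S
  NP
    Det: the
    N: photograph
  VP
    VP
      V: examined
    Conj: or
    VP
      V: offered
      NP
        Pron: she
      NP
        Det: the
        AP
          Adj: angry
        N: tree
The span 'the photograph' is the NP node built by NP → Det N.
Its mother is the S built by S → NP VP.

S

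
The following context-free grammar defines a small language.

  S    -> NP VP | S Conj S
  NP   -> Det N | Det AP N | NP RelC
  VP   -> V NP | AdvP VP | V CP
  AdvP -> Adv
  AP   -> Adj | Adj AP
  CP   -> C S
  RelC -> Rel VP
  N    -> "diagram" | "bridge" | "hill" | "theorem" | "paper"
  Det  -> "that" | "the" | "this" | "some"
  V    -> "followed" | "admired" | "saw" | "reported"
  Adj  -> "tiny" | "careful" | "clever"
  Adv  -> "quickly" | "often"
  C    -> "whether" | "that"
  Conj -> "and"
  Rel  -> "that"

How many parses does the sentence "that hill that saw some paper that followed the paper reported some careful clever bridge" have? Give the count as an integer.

The two bracketings:
[S [NP [NP [Det that] [N hill]] [RelC [Rel that] [VP [V saw] [NP [NP [Det some] [N paper]] [RelC [Rel that] [VP [V followed] [NP [Det the] [N paper]]]]]]]] [VP [V reported] [NP [Det some] [AP [Adj careful] [AP [Adj clever]]] [N bridge]]]]
[S [NP [NP [NP [Det that] [N hill]] [RelC [Rel that] [VP [V saw] [NP [Det some] [N paper]]]]] [RelC [Rel that] [VP [V followed] [NP [Det the] [N paper]]]]] [VP [V reported] [NP [Det some] [AP [Adj careful] [AP [Adj clever]]] [N bridge]]]]
The trees differ in how a recursive rule is bracketed over the same span.

2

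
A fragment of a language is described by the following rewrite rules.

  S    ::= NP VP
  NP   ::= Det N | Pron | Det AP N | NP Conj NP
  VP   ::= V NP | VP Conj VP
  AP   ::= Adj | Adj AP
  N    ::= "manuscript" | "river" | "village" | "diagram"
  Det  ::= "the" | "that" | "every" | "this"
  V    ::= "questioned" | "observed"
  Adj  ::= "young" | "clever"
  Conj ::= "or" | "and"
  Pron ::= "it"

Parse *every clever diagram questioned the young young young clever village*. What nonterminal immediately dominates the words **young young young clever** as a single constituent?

[S [NP [Det every] [AP [Adj clever]] [N diagram]] [VP [V questioned] [NP [Det the] [AP [Adj young] [AP [Adj young] [AP [Adj young] [AP [Adj clever]]]]] [N village]]]]
The span 'young young young clever' is the AP node built by AP → Adj AP.

AP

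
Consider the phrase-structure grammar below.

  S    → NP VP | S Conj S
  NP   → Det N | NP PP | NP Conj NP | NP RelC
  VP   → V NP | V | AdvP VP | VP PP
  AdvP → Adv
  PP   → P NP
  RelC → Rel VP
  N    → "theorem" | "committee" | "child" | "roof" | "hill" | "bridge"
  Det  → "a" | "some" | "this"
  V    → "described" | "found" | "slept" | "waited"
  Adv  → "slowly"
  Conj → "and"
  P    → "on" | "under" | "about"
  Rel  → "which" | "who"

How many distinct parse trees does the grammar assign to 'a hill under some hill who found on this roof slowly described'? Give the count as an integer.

Two of the 5 distinct bracketings:
[S [NP [NP [Det a] [N hill]] [PP [P under] [NP [NP [NP [Det some] [N hill]] [RelC [Rel who] [VP [V found]]]] [PP [P on] [NP [Det this] [N roof]]]]]] [VP [AdvP [Adv slowly]] [VP [V described]]]]
[S [NP [NP [Det a] [N hill]] [PP [P under] [NP [NP [Det some] [N hill]] [RelC [Rel who] [VP [VP [V found]] [PP [P on] [NP [Det this] [N roof]]]]]]]] [VP [AdvP [Adv slowly]] [VP [V described]]]]
The difference turns on whether VP → VP PP is used at the relevant span, versus an alternative expansion of VP.

5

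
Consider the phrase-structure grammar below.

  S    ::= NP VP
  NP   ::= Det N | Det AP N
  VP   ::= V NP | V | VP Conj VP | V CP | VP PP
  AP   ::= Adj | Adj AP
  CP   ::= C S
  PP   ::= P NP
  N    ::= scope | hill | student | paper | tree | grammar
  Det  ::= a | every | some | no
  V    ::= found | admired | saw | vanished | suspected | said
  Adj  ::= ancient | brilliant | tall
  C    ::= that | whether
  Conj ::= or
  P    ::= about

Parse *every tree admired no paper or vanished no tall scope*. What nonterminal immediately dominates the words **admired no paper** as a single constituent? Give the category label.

VP

[S [NP [Det every] [N tree]] [VP [VP [V admired] [NP [Det no] [N paper]]] [Conj or] [VP [V vanished] [NP [Det no] [AP [Adj tall]] [N scope]]]]]
The span 'admired no paper' is the VP node built by VP → V NP.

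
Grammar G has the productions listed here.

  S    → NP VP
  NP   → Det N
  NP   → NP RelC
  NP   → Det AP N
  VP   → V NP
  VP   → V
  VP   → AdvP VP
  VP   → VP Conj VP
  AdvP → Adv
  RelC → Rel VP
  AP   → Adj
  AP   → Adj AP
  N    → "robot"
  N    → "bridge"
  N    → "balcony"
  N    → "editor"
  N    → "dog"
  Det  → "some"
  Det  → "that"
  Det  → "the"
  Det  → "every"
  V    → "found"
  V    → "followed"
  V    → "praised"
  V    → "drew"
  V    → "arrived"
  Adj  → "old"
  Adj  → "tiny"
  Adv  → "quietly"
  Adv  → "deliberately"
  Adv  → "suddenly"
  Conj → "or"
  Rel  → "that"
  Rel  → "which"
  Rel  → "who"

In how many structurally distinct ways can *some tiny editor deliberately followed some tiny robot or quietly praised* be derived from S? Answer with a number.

The two bracketings:
[S [NP [Det some] [AP [Adj tiny]] [N editor]] [VP [AdvP [Adv deliberately]] [VP [VP [V followed] [NP [Det some] [AP [Adj tiny]] [N robot]]] [Conj or] [VP [AdvP [Adv quietly]] [VP [V praised]]]]]]
[S [NP [Det some] [AP [Adj tiny]] [N editor]] [VP [VP [AdvP [Adv deliberately]] [VP [V followed] [NP [Det some] [AP [Adj tiny]] [N robot]]]] [Conj or] [VP [AdvP [Adv quietly]] [VP [V praised]]]]]
The trees differ in how a recursive rule is bracketed over the same span.

2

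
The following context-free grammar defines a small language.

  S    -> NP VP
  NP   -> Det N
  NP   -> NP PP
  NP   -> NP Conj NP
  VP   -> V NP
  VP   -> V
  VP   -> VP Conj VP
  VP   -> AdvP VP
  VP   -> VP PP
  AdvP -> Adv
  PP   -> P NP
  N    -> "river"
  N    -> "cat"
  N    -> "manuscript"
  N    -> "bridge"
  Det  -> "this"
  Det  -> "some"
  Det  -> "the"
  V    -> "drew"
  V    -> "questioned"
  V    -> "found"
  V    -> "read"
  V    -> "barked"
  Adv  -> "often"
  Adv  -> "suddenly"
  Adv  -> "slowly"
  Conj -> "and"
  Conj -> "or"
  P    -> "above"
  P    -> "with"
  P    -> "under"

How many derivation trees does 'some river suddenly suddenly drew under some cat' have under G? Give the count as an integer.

Two of the 3 distinct bracketings:
[S [NP [Det some] [N river]] [VP [AdvP [Adv suddenly]] [VP [AdvP [Adv suddenly]] [VP [VP [V drew]] [PP [P under] [NP [Det some] [N cat]]]]]]]
[S [NP [Det some] [N river]] [VP [AdvP [Adv suddenly]] [VP [VP [AdvP [Adv suddenly]] [VP [V drew]]] [PP [P under] [NP [Det some] [N cat]]]]]]
The trees differ in how a recursive rule is bracketed over the same span.

3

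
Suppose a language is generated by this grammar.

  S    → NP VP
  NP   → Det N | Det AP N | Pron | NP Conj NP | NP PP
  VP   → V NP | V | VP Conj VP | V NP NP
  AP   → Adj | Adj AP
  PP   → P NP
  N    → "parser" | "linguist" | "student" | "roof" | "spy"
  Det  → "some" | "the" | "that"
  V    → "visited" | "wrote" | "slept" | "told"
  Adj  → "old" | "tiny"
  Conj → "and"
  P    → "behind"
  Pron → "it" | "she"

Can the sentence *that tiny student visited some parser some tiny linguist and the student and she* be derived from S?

[S [NP [Det that] [AP [Adj tiny]] [N student]] [VP [V visited] [NP [Det some] [N parser]] [NP [NP [Det some] [AP [Adj tiny]] [N linguist]] [Conj and] [NP [NP [Det the] [N student]] [Conj and] [NP [Pron she]]]]]]
The bracketing above is licensed at every node by one of the given productions, with S at the root.

Grammatical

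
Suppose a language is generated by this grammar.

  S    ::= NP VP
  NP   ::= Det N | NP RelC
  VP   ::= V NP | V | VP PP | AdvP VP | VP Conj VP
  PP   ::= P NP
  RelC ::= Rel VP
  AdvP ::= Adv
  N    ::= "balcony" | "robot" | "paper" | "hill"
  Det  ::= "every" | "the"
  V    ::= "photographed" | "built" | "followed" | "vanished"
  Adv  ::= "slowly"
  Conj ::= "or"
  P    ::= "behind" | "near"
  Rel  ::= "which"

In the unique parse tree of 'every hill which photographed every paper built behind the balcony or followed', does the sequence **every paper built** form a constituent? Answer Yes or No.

[S [NP [NP [Det every] [N hill]] [RelC [Rel which] [VP [V photographed] [NP [Det every] [N paper]]]]] [VP [VP [VP [V built]] [PP [P behind] [NP [Det the] [N balcony]]]] [Conj or] [VP [V followed]]]]
The smallest constituent containing 'every paper built' is the S spanning 'every hill which photographed every paper built behind the balcony or followed'; no single node in the tree dominates exactly the given words.

No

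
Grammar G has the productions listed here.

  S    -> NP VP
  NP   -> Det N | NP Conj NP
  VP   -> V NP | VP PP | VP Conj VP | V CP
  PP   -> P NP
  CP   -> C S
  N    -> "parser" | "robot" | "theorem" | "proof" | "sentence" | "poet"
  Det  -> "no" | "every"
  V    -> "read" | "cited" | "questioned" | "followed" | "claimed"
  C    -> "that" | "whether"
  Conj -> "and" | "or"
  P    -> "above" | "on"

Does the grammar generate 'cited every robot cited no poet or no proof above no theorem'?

For S → NP VP, no prefix of the string parses as an NP.

Ungrammatical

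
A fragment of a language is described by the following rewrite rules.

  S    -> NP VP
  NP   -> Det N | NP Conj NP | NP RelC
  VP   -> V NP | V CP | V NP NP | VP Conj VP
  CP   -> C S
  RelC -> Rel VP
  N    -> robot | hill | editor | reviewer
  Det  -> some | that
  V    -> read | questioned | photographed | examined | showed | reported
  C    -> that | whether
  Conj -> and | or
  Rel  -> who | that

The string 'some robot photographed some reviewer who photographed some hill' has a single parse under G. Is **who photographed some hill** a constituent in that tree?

Yes

[S [NP [Det some] [N robot]] [VP [V photographed] [NP [NP [Det some] [N reviewer]] [RelC [Rel who] [VP [V photographed] [NP [Det some] [N hill]]]]]]]
The words 'who photographed some hill' are exhaustively dominated by a single RelC node (built by RelC → Rel VP), so they form a constituent.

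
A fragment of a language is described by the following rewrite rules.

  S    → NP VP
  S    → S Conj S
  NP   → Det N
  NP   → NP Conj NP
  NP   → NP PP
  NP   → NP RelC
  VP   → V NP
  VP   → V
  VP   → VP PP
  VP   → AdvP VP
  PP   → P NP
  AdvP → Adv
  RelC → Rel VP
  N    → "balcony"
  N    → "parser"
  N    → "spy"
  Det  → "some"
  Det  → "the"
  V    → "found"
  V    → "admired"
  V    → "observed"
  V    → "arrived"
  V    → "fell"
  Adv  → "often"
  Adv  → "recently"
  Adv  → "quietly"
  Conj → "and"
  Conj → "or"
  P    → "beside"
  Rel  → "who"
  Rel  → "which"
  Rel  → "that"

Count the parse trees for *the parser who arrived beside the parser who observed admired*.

4

Two of the 4 distinct bracketings:
[S [NP [NP [NP [Det the] [N parser]] [RelC [Rel who] [VP [V arrived]]]] [PP [P beside] [NP [NP [Det the] [N parser]] [RelC [Rel who] [VP [V observed]]]]]] [VP [V admired]]]
[S [NP [NP [Det the] [N parser]] [RelC [Rel who] [VP [VP [V arrived]] [PP [P beside] [NP [NP [Det the] [N parser]] [RelC [Rel who] [VP [V observed]]]]]]]] [VP [V admired]]]
The difference turns on whether NP → NP PP is used at the relevant span, versus an alternative expansion of NP.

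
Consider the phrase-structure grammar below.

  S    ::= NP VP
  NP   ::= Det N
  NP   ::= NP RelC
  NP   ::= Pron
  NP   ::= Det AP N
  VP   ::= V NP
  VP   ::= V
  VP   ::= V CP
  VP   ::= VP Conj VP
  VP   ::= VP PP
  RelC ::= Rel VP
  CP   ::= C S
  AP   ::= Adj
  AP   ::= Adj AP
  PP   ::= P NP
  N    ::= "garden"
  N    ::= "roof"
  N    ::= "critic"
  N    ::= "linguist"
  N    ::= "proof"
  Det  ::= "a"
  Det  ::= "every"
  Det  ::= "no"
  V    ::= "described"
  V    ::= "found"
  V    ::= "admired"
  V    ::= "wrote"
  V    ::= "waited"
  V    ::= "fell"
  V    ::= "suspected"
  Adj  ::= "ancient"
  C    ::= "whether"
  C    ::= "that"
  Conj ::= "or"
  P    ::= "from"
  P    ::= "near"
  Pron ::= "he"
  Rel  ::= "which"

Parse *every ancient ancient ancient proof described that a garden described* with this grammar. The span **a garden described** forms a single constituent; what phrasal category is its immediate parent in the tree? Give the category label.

S
  NP
    Det: every
    AP
      Adj: ancient
      AP
        Adj: ancient
        AP
          Adj: ancient
    N: proof
  VP
    V: described
    CP
      C: that
      S
        NP
          Det: a
          N: garden
        VP
          V: described
The span 'a garden described' is the S node built by S → NP VP.
Its mother is the CP built by CP → C S.

CP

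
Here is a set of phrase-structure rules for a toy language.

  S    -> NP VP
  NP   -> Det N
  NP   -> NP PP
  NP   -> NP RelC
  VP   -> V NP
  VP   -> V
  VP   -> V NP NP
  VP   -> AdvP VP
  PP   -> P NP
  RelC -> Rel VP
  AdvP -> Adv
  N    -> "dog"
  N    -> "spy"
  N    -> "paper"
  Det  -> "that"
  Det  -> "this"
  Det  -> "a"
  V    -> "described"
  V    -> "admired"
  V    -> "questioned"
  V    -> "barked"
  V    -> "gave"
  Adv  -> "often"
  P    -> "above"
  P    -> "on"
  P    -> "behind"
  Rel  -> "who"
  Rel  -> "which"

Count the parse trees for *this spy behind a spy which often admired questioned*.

2

The two bracketings:
[S [NP [NP [Det this] [N spy]] [PP [P behind] [NP [NP [Det a] [N spy]] [RelC [Rel which] [VP [AdvP [Adv often]] [VP [V admired]]]]]]] [VP [V questioned]]]
[S [NP [NP [NP [Det this] [N spy]] [PP [P behind] [NP [Det a] [N spy]]]] [RelC [Rel which] [VP [AdvP [Adv often]] [VP [V admired]]]]] [VP [V questioned]]]
The trees differ in how a recursive rule is bracketed over the same span.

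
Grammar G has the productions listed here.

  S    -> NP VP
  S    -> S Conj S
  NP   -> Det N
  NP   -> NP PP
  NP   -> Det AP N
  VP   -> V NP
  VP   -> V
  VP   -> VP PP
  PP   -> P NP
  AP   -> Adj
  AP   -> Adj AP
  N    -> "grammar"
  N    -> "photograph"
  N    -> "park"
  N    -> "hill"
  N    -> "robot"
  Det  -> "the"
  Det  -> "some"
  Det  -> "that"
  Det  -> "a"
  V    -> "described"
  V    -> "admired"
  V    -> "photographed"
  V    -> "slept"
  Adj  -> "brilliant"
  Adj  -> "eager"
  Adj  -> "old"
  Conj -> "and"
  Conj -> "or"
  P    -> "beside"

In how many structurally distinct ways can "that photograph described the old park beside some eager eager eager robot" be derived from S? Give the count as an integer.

2

The two bracketings:
[S [NP [Det that] [N photograph]] [VP [V described] [NP [NP [Det the] [AP [Adj old]] [N park]] [PP [P beside] [NP [Det some] [AP [Adj eager] [AP [Adj eager] [AP [Adj eager]]]] [N robot]]]]]]
[S [NP [Det that] [N photograph]] [VP [VP [V described] [NP [Det the] [AP [Adj old]] [N park]]] [PP [P beside] [NP [Det some] [AP [Adj eager] [AP [Adj eager] [AP [Adj eager]]]] [N robot]]]]]
The difference turns on whether NP → NP PP is used at the relevant span, versus an alternative expansion of NP.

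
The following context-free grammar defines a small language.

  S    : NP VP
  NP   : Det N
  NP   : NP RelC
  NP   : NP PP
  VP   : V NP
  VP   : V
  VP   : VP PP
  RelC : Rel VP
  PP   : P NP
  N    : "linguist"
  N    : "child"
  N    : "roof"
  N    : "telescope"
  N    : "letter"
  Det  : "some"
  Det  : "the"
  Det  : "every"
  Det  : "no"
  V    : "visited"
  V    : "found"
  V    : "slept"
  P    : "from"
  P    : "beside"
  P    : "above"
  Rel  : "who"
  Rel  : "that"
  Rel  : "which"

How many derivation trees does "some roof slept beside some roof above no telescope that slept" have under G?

3

Two of the 3 distinct bracketings:
[S [NP [Det some] [N roof]] [VP [VP [V slept]] [PP [P beside] [NP [NP [NP [Det some] [N roof]] [PP [P above] [NP [Det no] [N telescope]]]] [RelC [Rel that] [VP [V slept]]]]]]]
[S [NP [Det some] [N roof]] [VP [VP [V slept]] [PP [P beside] [NP [NP [Det some] [N roof]] [PP [P above] [NP [NP [Det no] [N telescope]] [RelC [Rel that] [VP [V slept]]]]]]]]]
The trees differ in how a recursive rule is bracketed over the same span.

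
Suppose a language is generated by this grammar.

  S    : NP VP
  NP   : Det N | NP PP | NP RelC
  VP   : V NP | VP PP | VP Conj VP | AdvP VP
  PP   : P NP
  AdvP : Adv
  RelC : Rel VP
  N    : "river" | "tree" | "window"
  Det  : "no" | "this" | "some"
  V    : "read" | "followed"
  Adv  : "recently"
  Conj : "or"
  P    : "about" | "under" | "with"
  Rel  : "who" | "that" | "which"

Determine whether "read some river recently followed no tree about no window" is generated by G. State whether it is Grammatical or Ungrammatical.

Ungrammatical

For S → NP VP, no prefix of the string parses as an NP.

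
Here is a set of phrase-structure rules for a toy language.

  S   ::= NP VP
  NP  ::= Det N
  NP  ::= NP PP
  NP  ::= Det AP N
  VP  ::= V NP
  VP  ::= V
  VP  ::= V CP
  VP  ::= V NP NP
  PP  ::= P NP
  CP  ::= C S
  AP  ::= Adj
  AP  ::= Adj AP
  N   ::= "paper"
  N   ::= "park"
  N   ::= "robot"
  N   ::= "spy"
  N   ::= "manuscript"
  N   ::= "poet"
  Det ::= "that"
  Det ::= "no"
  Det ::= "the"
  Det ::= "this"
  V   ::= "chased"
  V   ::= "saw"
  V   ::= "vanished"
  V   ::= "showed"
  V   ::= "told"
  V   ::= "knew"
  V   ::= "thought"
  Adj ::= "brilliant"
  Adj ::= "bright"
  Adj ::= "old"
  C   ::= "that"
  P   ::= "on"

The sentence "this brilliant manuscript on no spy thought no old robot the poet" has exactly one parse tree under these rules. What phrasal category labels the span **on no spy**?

[S [NP [NP [Det this] [AP [Adj brilliant]] [N manuscript]] [PP [P on] [NP [Det no] [N spy]]]] [VP [V thought] [NP [Det no] [AP [Adj old]] [N robot]] [NP [Det the] [N poet]]]]
The span 'on no spy' is the PP node built by PP → P NP.

PP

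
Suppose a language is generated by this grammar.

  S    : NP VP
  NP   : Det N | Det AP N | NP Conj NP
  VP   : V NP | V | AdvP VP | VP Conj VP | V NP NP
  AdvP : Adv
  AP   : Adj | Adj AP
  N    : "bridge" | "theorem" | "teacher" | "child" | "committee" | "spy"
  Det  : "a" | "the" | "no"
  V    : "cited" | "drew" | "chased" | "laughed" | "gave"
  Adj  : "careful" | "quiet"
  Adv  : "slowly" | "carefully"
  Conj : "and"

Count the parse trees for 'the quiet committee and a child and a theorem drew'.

The two bracketings:
[S [NP [NP [Det the] [AP [Adj quiet]] [N committee]] [Conj and] [NP [NP [Det a] [N child]] [Conj and] [NP [Det a] [N theorem]]]] [VP [V drew]]]
[S [NP [NP [NP [Det the] [AP [Adj quiet]] [N committee]] [Conj and] [NP [Det a] [N child]]] [Conj and] [NP [Det a] [N theorem]]] [VP [V drew]]]
The trees differ in how a recursive rule is bracketed over the same span.

2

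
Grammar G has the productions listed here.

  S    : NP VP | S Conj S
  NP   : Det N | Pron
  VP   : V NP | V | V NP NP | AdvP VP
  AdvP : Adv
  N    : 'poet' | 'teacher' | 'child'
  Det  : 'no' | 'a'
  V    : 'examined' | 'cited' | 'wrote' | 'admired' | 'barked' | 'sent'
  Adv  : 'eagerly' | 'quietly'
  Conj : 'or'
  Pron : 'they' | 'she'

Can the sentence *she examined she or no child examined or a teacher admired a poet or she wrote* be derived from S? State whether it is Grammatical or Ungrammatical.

S
  S
    NP
      Pron: she
    VP
      V: examined
      NP
        Pron: she
  Conj: or
  S
    S
      NP
        Det: no
        N: child
      VP
        V: examined
    Conj: or
    S
      S
        NP
          Det: a
          N: teacher
        VP
          V: admired
          NP
            Det: a
            N: poet
      Conj: or
      S
        NP
          Pron: she
        VP
          V: wrote
Each bracket corresponds to one application of a listed rule, so the string is derivable from S.

Grammatical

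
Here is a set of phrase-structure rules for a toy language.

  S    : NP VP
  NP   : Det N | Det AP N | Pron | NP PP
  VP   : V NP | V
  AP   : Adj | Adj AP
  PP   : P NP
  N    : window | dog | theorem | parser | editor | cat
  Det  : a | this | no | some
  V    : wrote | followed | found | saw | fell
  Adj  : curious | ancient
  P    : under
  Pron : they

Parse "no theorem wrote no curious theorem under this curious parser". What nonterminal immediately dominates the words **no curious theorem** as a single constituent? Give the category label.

NP

S
  NP
    Det: no
    N: theorem
  VP
    V: wrote
    NP
      NP
        Det: no
        AP
          Adj: curious
        N: theorem
      PP
        P: under
        NP
          Det: this
          AP
            Adj: curious
          N: parser
The span 'no curious theorem' is the NP node built by NP → Det AP N.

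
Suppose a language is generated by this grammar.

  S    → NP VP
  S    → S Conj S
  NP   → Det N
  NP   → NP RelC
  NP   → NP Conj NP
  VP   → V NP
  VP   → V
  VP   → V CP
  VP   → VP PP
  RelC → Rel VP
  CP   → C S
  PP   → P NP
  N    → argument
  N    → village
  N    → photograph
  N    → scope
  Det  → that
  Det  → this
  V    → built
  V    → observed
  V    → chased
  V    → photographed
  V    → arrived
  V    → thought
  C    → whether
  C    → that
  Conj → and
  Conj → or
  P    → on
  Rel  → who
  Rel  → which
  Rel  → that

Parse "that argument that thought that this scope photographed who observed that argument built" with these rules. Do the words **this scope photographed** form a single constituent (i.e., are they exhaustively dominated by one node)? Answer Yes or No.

[S [NP [NP [NP [Det that] [N argument]] [RelC [Rel that] [VP [V thought] [CP [C that] [S [NP [Det this] [N scope]] [VP [V photographed]]]]]]] [RelC [Rel who] [VP [V observed] [NP [Det that] [N argument]]]]] [VP [V built]]]
The words 'this scope photographed' are exhaustively dominated by a single S node (built by S → NP VP), so they form a constituent.

Yes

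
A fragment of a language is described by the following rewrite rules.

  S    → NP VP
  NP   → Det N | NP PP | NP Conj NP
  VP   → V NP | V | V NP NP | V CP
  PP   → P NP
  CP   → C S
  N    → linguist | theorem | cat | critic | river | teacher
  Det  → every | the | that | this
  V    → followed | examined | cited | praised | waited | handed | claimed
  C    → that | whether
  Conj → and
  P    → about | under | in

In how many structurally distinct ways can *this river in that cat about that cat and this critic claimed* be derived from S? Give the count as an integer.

5

Two of the 5 distinct bracketings:
[S [NP [NP [Det this] [N river]] [PP [P in] [NP [NP [Det that] [N cat]] [PP [P about] [NP [NP [Det that] [N cat]] [Conj and] [NP [Det this] [N critic]]]]]]] [VP [V claimed]]]
[S [NP [NP [Det this] [N river]] [PP [P in] [NP [NP [NP [Det that] [N cat]] [PP [P about] [NP [Det that] [N cat]]]] [Conj and] [NP [Det this] [N critic]]]]] [VP [V claimed]]]
The trees differ in how a recursive rule is bracketed over the same span.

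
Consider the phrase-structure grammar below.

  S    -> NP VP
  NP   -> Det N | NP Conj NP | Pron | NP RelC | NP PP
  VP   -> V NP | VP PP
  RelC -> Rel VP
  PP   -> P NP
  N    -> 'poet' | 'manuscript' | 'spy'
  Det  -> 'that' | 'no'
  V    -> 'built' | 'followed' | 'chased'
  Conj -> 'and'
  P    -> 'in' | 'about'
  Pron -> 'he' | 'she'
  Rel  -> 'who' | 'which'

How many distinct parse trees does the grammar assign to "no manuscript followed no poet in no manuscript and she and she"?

7

Two of the 7 distinct bracketings:
[S [NP [Det no] [N manuscript]] [VP [V followed] [NP [NP [NP [Det no] [N poet]] [PP [P in] [NP [Det no] [N manuscript]]]] [Conj and] [NP [NP [Pron she]] [Conj and] [NP [Pron she]]]]]]
[S [NP [Det no] [N manuscript]] [VP [V followed] [NP [NP [NP [NP [Det no] [N poet]] [PP [P in] [NP [Det no] [N manuscript]]]] [Conj and] [NP [Pron she]]] [Conj and] [NP [Pron she]]]]]
The trees differ in how a recursive rule is bracketed over the same span.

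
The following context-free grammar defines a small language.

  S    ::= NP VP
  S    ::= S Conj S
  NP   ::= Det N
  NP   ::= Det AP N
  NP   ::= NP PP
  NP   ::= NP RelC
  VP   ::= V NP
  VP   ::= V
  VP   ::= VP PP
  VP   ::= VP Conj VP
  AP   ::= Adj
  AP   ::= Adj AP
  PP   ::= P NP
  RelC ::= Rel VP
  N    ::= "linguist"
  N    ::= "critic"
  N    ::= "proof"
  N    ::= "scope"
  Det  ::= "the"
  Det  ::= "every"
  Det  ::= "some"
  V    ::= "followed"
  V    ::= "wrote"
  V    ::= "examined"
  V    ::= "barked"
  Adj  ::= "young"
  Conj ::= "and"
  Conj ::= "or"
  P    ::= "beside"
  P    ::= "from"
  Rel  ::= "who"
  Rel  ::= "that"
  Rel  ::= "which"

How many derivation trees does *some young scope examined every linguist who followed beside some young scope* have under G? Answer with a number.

3

Two of the 3 distinct bracketings:
[S [NP [Det some] [AP [Adj young]] [N scope]] [VP [V examined] [NP [NP [NP [Det every] [N linguist]] [RelC [Rel who] [VP [V followed]]]] [PP [P beside] [NP [Det some] [AP [Adj young]] [N scope]]]]]]
[S [NP [Det some] [AP [Adj young]] [N scope]] [VP [V examined] [NP [NP [Det every] [N linguist]] [RelC [Rel who] [VP [VP [V followed]] [PP [P beside] [NP [Det some] [AP [Adj young]] [N scope]]]]]]]]
The difference turns on whether NP → NP PP is used at the relevant span, versus an alternative expansion of NP.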